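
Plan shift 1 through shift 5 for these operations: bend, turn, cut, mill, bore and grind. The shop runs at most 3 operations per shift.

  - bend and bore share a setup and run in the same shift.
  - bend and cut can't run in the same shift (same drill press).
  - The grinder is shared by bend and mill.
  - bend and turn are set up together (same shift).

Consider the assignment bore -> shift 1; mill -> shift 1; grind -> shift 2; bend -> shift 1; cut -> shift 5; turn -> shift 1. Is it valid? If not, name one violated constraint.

bend and bore share a setup and run in the same shift — holds.
The shop runs at most 3 operations per shift — violated.
The grinder is shared by bend and mill — violated.
bend and cut can't run in the same shift (same drill press) — holds.
bend and turn are set up together (same shift) — holds.

No — it violates: The shop runs at most 3 operations per shift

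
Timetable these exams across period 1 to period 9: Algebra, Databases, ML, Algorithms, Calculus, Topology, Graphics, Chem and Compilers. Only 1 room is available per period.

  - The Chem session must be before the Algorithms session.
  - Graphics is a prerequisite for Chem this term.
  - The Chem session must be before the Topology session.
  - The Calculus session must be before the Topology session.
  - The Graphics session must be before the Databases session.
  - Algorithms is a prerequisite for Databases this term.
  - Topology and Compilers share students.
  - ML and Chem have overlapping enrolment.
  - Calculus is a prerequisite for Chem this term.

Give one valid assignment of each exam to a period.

Graphics in period 2, Topology in period 6, Algebra in period 7, Databases in period 5, Chem in period 3, Algorithms in period 4, ML in period 8, Calculus in period 1, Compilers in period 9

Checking: Calculus(period 1) before Chem(period 3); Graphics(period 2) before Databases(period 5); Chem(period 3) before Algorithms(period 4); Graphics(period 2) before Chem(period 3); Algorithms(period 4) before Databases(period 5); Calculus(period 1) before Topology(period 6); Chem(period 3) before Topology(period 6); ML(period 8) != Chem(period 3); Topology(period 6) != Compilers(period 9); max 1 per period (cap 1).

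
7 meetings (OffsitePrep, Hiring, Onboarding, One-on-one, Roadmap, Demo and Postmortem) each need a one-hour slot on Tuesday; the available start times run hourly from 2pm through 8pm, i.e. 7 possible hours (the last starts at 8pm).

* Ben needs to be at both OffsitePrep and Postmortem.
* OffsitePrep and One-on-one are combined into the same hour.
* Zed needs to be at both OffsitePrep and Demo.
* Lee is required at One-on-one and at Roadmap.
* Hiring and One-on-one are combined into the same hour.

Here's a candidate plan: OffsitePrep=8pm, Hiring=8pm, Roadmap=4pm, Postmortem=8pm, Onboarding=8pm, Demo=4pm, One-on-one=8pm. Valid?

Hiring and One-on-one are combined into the same hour — holds.
Ben needs to be at both OffsitePrep and Postmortem — violated.
OffsitePrep and One-on-one are combined into the same hour — holds.
Zed needs to be at both OffsitePrep and Demo — holds.
Lee is required at One-on-one and at Roadmap — holds.

Invalid. Ben needs to be at both OffsitePrep and Postmortem.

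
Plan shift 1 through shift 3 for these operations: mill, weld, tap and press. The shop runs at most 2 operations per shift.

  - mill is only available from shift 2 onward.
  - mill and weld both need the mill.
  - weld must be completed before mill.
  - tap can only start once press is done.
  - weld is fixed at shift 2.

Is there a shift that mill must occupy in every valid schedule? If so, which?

mill's window is shift 2–shift 3.
weld is fixed at shift 2, and mill can't share a shift with weld.
So mill must be shift 3.

shift 3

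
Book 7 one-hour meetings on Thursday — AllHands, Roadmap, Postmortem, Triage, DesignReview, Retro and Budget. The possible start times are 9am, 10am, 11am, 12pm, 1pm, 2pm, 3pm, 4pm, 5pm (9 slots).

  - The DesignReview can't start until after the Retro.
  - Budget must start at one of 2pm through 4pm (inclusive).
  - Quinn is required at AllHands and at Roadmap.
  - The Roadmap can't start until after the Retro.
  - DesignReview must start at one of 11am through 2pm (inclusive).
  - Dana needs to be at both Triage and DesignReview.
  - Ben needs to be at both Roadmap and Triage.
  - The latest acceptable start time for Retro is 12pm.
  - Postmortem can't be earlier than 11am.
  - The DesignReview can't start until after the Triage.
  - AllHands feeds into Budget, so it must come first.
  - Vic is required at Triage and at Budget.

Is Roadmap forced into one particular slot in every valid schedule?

Roadmap can be 10am (e.g. DesignReview=11am, Triage=9am, Roadmap=10am, Retro=9am, AllHands=9am, Postmortem=11am, Budget=2pm) or 11am (e.g. Postmortem in 11am, DesignReview in 11am, AllHands in 9am, Roadmap in 11am, Triage in 9am, Budget in 2pm, Retro in 9am).

No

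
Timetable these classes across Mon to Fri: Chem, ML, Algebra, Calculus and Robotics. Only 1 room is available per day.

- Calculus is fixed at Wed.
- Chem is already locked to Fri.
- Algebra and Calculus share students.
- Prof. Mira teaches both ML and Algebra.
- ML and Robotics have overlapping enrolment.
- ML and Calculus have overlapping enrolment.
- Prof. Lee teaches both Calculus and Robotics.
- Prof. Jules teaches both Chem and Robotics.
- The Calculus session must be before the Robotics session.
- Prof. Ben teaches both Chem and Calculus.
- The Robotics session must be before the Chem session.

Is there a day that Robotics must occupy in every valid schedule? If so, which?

Calculus is fixed at Wed and must come before Robotics, so Robotics is at least Thu.
Chem is fixed at Fri and must come after Robotics, so Robotics is at most Thu.
So Robotics must be Thu.

Thu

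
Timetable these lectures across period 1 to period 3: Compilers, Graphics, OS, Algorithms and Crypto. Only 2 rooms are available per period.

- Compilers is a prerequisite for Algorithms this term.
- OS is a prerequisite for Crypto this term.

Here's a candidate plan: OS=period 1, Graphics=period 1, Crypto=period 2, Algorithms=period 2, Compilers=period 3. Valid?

OS is a prerequisite for Crypto this term — holds.
Only 2 rooms are available per period — holds.
Compilers is a prerequisite for Algorithms this term — violated.

Invalid. Compilers is a prerequisite for Algorithms this term.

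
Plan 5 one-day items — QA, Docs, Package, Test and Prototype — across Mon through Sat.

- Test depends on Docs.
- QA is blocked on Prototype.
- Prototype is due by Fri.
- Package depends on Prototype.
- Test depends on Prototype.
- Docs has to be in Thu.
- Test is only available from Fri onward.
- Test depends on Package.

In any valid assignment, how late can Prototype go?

Thu

Prototype's own window allows nothing later than Fri; downstream work caps Prototype at Thu.
Prototype at Thu is achievable: Test -> Sat, Docs -> Thu, Prototype -> Thu, Package -> Fri, QA -> Fri.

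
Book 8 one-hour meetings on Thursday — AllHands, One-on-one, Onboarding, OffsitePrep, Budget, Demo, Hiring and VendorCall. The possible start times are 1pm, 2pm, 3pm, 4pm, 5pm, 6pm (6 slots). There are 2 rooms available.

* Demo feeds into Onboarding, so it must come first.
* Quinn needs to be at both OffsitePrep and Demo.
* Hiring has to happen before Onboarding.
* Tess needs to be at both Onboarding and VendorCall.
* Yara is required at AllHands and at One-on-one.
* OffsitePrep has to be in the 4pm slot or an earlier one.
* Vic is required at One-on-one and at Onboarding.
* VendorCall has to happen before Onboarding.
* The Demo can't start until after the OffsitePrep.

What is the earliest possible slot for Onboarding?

Precedence pushes Onboarding to at least 3pm.
Onboarding at 3pm is achievable: Hiring -> 1pm, One-on-one -> 4pm, AllHands -> 3pm, Demo -> 2pm, OffsitePrep -> 1pm, VendorCall -> 2pm, Onboarding -> 3pm, Budget -> 4pm.

3pm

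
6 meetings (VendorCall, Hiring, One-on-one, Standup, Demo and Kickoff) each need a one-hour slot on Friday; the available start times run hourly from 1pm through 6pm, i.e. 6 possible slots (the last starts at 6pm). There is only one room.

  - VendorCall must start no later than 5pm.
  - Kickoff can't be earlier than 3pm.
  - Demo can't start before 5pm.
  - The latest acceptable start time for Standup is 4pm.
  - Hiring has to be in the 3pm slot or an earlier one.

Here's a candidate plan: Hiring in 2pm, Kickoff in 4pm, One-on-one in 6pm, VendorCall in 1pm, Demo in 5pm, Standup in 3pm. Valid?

Yes

Kickoff can't be earlier than 3pm — holds.
The latest acceptable start time for Standup is 4pm — holds.
There is only one room — holds.
VendorCall must start no later than 5pm — holds.
Hiring has to be in the 3pm slot or an earlier one — holds.
Demo can't start before 5pm — holds.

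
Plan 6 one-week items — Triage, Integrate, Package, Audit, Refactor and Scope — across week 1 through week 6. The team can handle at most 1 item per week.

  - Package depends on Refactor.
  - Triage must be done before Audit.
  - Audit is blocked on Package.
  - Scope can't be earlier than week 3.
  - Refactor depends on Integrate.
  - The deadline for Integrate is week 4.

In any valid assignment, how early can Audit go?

week 5

Precedence pushes Audit to at least week 4.
Audit at week 5 is achievable: Audit -> week 5, Triage -> week 4, Package -> week 3, Integrate -> week 1, Refactor -> week 2, Scope -> week 6.
Nothing earlier works — the capacity limit rule out every week before week 5.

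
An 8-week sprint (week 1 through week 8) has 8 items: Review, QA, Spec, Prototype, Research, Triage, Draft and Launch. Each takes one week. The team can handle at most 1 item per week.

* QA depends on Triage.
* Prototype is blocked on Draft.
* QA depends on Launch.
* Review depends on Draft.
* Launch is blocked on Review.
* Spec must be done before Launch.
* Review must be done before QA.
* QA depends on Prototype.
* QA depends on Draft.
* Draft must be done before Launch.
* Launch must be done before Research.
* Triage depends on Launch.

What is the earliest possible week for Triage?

week 5

Precedence pushes Triage to at least week 4; downstream work caps Triage at week 7.
Triage at week 5 is achievable: Research -> week 8; Spec -> week 3; Review -> week 2; Triage -> week 5; Launch -> week 4; Prototype -> week 6; QA -> week 7; Draft -> week 1.
Nothing earlier works — the capacity limit rule out every week before week 5.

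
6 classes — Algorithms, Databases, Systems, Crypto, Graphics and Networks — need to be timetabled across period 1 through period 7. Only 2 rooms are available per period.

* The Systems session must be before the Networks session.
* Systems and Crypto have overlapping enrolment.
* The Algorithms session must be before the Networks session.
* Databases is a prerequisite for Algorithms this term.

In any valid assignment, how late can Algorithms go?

Precedence pushes Algorithms to at least period 2; downstream work caps Algorithms at period 6.
Algorithms at period 6 is achievable: Databases in period 1, Systems in period 1, Networks in period 7, Crypto in period 2, Graphics in period 2, Algorithms in period 6.

period 6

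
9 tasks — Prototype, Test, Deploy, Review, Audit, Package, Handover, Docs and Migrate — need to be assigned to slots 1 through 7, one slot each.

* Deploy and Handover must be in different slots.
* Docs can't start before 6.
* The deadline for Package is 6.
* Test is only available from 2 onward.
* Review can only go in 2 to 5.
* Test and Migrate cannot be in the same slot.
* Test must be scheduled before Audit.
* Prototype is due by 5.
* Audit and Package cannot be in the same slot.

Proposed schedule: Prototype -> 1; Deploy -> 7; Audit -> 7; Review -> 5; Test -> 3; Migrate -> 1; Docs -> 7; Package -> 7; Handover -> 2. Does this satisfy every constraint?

Prototype is due by 5 — holds.
The deadline for Package is 6 — violated.
Test and Migrate cannot be in the same slot — holds.
Review can only go in 2 to 5 — holds.
Test must be scheduled before Audit — holds.
Deploy and Handover must be in different slots — holds.
Docs can't start before 6 — holds.
Audit and Package cannot be in the same slot — violated.
Test is only available from 2 onward — holds.

No — it violates: The deadline for Package is 6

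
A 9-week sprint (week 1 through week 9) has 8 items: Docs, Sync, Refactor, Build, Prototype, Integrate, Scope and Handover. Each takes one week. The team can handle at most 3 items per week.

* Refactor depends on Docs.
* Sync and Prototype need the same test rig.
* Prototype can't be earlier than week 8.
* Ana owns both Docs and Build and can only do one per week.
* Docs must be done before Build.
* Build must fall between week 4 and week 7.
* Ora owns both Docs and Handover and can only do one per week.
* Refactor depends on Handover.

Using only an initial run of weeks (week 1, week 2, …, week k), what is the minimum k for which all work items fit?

The precedence chain requires at least 2 distinct weeks.
With at most 3 per week and 8 work items, at least 3 weeks are needed.
Prototype can't be placed before week 8, so the schedule must run through at least week 8.
8 works (last occupied week: week 8): for example Sync=week 1; Scope=week 2; Prototype=week 8; Build=week 4; Docs=week 1; Refactor=week 3; Handover=week 2; Integrate=week 1.

8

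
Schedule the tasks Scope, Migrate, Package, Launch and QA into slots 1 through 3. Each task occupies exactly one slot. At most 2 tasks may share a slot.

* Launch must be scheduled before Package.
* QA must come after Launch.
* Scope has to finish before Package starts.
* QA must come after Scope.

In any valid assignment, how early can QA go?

Precedence pushes QA to at least 2.
QA at 2 is achievable: QA=2; Package=2; Launch=1; Migrate=3; Scope=1.

2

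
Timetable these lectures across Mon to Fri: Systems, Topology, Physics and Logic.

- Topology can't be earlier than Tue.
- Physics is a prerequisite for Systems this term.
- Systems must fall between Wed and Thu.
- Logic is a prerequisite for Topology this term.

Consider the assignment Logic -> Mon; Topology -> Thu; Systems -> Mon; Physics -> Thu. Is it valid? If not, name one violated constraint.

Systems must fall between Wed and Thu — violated.
Topology can't be earlier than Tue — holds.
Logic is a prerequisite for Topology this term — holds.
Physics is a prerequisite for Systems this term — violated.

Invalid. Physics is a prerequisite for Systems this term.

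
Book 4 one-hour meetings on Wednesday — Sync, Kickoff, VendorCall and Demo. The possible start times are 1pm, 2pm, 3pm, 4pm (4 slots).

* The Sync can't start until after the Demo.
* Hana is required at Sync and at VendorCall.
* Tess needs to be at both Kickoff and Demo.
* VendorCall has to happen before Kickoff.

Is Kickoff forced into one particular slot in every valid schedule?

Kickoff can be 2pm (e.g. Demo -> 1pm, VendorCall -> 1pm, Sync -> 2pm, Kickoff -> 2pm) or 3pm (e.g. Sync -> 2pm; VendorCall -> 1pm; Kickoff -> 3pm; Demo -> 1pm).

No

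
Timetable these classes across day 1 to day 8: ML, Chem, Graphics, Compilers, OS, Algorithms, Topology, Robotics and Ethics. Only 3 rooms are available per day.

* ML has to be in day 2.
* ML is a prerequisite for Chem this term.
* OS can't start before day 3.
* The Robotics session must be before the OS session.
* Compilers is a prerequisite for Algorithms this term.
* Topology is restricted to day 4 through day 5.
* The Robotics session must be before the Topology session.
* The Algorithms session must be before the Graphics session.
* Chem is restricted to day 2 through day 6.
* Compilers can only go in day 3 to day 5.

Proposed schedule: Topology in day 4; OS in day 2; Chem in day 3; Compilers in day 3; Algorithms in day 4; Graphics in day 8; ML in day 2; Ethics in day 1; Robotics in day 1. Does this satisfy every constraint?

Invalid. OS can't start before day 3.

The Robotics session must be before the OS session — holds.
Only 3 rooms are available per day — holds.
The Robotics session must be before the Topology session — holds.
OS can't start before day 3 — violated.
ML is a prerequisite for Chem this term — holds.
Topology is restricted to day 4 through day 5 — holds.
Chem is restricted to day 2 through day 6 — holds.
The Algorithms session must be before the Graphics session — holds.
Compilers can only go in day 3 to day 5 — holds.
ML has to be in day 2 — holds.
Compilers is a prerequisite for Algorithms this term — holds.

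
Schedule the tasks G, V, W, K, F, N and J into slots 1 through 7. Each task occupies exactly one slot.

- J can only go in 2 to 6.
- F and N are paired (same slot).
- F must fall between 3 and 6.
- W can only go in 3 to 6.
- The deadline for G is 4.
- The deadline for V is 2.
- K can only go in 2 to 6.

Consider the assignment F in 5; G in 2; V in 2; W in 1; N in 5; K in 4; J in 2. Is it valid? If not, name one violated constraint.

Invalid. W can only go in 3 to 6.

The deadline for G is 4 — holds.
F and N are paired (same slot) — holds.
K can only go in 2 to 6 — holds.
J can only go in 2 to 6 — holds.
The deadline for V is 2 — holds.
F must fall between 3 and 6 — holds.
W can only go in 3 to 6 — violated.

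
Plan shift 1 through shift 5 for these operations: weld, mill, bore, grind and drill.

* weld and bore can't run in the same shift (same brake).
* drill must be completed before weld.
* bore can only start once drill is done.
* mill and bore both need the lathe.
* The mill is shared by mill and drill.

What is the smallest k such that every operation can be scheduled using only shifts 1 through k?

The precedence chain requires at least 2 distinct shifts.
Could 2 shifts be enough, i.e. nothing placed later than shift 2? No: bore must come after drill (at shift 1 or later) → {shift 2}; drill must come before bore (at shift 2 or earlier) → {shift 1}; weld must come after drill (at shift 1 or later) → {shift 2}; bore can't share with weld (shift 2) → nothing is left.
So 2 shifts is not enough.
3 works (last occupied shift: shift 3): for example mill=shift 2, grind=shift 1, weld=shift 2, drill=shift 1, bore=shift 3.

3 shifts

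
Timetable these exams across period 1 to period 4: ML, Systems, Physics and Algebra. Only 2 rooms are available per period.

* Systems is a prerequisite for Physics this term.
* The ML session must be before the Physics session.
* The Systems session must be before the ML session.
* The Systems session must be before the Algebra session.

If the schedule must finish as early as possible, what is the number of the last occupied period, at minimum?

The precedence chain requires at least 3 distinct periods.
With at most 2 per period and 4 exams, at least 2 periods are needed.
3 works (last occupied period: period 3): for example ML -> period 2, Systems -> period 1, Algebra -> period 2, Physics -> period 3.

period 3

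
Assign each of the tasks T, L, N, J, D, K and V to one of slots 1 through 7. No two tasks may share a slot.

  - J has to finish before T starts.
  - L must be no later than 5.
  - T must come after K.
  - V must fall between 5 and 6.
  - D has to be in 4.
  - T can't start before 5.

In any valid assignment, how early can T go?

5

T is available from 5.
T at 5 is achievable: L in 1, J in 2, T in 5, N in 7, V in 6, K in 3, D in 4.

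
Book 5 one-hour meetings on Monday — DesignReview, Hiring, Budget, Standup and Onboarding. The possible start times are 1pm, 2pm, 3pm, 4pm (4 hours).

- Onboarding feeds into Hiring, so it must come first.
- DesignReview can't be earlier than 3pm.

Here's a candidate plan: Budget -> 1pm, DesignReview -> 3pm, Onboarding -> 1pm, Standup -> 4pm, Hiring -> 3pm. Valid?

Yes

Onboarding feeds into Hiring, so it must come first — holds.
DesignReview can't be earlier than 3pm — holds.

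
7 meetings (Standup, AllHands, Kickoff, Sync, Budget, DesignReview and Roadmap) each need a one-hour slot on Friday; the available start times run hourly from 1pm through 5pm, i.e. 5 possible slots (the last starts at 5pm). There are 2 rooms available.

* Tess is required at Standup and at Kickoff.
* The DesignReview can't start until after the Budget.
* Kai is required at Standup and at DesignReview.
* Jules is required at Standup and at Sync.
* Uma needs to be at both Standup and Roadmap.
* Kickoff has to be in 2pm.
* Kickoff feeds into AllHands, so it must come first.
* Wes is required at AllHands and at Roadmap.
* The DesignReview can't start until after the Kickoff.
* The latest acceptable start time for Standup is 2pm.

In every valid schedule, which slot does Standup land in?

Standup's window is 1pm–2pm.
Kickoff is fixed at 2pm, and Standup can't share a slot with Kickoff.
So Standup must be 1pm.

1pm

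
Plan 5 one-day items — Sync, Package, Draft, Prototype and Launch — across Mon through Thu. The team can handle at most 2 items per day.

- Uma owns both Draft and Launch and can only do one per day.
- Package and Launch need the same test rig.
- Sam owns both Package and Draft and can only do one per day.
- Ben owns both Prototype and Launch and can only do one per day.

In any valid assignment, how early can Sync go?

Mon

Sync at Mon is achievable: Launch=Wed, Prototype=Tue, Package=Mon, Sync=Mon, Draft=Tue.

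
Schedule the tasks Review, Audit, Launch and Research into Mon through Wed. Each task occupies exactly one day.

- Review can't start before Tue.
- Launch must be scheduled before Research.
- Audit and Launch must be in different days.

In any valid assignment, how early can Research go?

Precedence pushes Research to at least Tue.
Research at Tue is achievable: Audit -> Tue, Research -> Tue, Review -> Tue, Launch -> Mon.

Tue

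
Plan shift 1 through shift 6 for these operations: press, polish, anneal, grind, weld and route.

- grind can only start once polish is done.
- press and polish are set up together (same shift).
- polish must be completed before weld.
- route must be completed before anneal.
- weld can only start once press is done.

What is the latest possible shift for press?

shift 5

Downstream work caps press at shift 5.
press at shift 5 is achievable: press -> shift 5, grind -> shift 6, weld -> shift 6, anneal -> shift 2, polish -> shift 5, route -> shift 1.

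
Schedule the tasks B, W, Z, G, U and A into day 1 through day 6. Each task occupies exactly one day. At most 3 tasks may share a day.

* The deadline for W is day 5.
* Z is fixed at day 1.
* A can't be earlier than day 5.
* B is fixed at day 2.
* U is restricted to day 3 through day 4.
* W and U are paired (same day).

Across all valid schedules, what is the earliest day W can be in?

W must be in the same day as U, which can't be before day 3, so W is at least day 3; W's own window allows nothing later than day 5; W must be in the same day as U, which can't be after day 4, so W is at most day 4.
W at day 3 is achievable: U=day 3; W=day 3; Z=day 1; A=day 5; G=day 1; B=day 2.

day 3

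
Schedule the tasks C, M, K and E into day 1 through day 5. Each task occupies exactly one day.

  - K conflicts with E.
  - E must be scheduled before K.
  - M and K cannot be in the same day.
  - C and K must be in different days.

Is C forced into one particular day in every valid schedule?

No

C can be day 1 (e.g. K in day 2; M in day 1; C in day 1; E in day 1) or day 2 (e.g. M -> day 1; C -> day 2; E -> day 1; K -> day 3).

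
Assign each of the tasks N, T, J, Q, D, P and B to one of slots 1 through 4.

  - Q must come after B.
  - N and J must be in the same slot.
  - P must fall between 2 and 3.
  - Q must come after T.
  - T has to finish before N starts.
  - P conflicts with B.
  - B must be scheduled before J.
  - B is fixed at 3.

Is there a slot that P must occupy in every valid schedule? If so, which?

P's window is 2–3.
B is fixed at 3, and P can't share a slot with B.
So P must be 2.

2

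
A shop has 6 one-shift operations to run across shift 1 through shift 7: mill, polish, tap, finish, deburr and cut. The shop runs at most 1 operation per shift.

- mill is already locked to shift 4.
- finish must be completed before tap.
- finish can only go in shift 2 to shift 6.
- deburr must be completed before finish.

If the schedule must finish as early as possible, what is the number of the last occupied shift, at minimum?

The precedence chain requires at least 3 distinct shifts.
With at most 1 per shift and 6 operations, at least 6 shifts are needed.
mill can't be placed before shift 4, so the schedule must run through at least shift 4.
6 works (last occupied shift: shift 6): for example cut=shift 6; deburr=shift 1; mill=shift 4; tap=shift 3; polish=shift 5; finish=shift 2.

shift 6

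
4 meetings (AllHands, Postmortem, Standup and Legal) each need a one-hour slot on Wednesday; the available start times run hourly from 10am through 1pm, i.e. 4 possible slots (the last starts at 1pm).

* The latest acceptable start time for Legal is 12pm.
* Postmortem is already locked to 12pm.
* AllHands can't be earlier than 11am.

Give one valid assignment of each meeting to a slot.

Legal in 10am, AllHands in 11am, Postmortem in 12pm, Standup in 10am

Checking: AllHands=11am in [11am,1pm]; Legal=10am in [10am,12pm]; Postmortem=12pm in [12pm,12pm].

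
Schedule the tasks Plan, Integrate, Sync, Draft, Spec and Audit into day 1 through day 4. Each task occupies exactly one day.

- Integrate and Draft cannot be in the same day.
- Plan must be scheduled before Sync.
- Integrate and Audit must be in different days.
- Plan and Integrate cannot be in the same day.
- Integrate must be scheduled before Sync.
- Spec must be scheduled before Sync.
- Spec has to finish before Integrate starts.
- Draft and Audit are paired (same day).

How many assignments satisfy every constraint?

Splitting on Plan: it can be day 1 (12), day 2 (6), day 3 (3). Listing each branch's schedules as (Integrate, Sync, Draft, Spec, Audit) by day number:
Plan=day 1: (2,3,1,1,1) (2,3,3,1,3) (2,3,4,1,4) (2,4,1,1,1) (2,4,3,1,3) (2,4,4,1,4) (3,4,1,1,1) (3,4,1,2,1) (3,4,2,1,2) (3,4,2,2,2) (3,4,4,1,4) (3,4,4,2,4) — 12.
Plan=day 2: (3,4,1,1,1) (3,4,1,2,1) (3,4,2,1,2) (3,4,2,2,2) (3,4,4,1,4) (3,4,4,2,4) — 6.
Plan=day 3: (2,4,1,1,1) (2,4,3,1,3) (2,4,4,1,4) — 3.
Summing: 12 + 6 + 3 = 21.

21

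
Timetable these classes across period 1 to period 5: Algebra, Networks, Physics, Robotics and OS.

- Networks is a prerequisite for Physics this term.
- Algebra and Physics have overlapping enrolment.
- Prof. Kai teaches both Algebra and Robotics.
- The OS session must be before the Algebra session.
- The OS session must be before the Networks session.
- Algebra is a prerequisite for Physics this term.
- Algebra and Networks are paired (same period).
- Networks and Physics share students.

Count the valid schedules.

Splitting on Algebra: it can be period 2 (12), period 3 (16), period 4 (12). Listing each branch's schedules as (Networks, Physics, Robotics, OS) by period number:
Algebra=period 2: (2,3,1,1) (2,3,3,1) (2,3,4,1) (2,3,5,1) (2,4,1,1) (2,4,3,1) (2,4,4,1) (2,4,5,1) (2,5,1,1) (2,5,3,1) (2,5,4,1) (2,5,5,1) — 12.
Algebra=period 3: (3,4,1,1) (3,4,1,2) (3,4,2,1) (3,4,2,2) (3,4,4,1) (3,4,4,2) (3,4,5,1) (3,4,5,2) (3,5,1,1) (3,5,1,2) (3,5,2,1) (3,5,2,2) (3,5,4,1) (3,5,4,2) (3,5,5,1) (3,5,5,2) — 16.
Algebra=period 4: (4,5,1,1) (4,5,1,2) (4,5,1,3) (4,5,2,1) (4,5,2,2) (4,5,2,3) (4,5,3,1) (4,5,3,2) (4,5,3,3) (4,5,5,1) (4,5,5,2) (4,5,5,3) — 12.
Summing: 12 + 16 + 12 = 40.

40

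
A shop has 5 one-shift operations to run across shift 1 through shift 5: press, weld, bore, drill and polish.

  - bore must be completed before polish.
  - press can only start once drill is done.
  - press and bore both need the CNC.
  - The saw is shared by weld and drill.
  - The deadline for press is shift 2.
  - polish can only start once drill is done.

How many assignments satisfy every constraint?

28

Splitting on weld: it can be shift 2 (7), shift 3 (7), shift 4 (7), shift 5 (7). Listing each branch's schedules as (press, bore, drill, polish) by shift number:
weld=shift 2: (2,1,1,2) (2,1,1,3) (2,1,1,4) (2,1,1,5) (2,3,1,4) (2,3,1,5) (2,4,1,5) — 7.
weld=shift 3: (2,1,1,2) (2,1,1,3) (2,1,1,4) (2,1,1,5) (2,3,1,4) (2,3,1,5) (2,4,1,5) — 7.
weld=shift 4: (2,1,1,2) (2,1,1,3) (2,1,1,4) (2,1,1,5) (2,3,1,4) (2,3,1,5) (2,4,1,5) — 7.
weld=shift 5: (2,1,1,2) (2,1,1,3) (2,1,1,4) (2,1,1,5) (2,3,1,4) (2,3,1,5) (2,4,1,5) — 7.
Summing: 7 + 7 + 7 + 7 = 28.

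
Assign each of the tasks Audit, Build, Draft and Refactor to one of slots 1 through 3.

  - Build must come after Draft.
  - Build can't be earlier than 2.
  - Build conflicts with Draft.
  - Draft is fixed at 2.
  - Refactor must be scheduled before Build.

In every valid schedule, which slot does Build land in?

Build's window is 2–3.
Draft is fixed at 2, and Build can't share a slot with Draft.
So Build must be 3.

3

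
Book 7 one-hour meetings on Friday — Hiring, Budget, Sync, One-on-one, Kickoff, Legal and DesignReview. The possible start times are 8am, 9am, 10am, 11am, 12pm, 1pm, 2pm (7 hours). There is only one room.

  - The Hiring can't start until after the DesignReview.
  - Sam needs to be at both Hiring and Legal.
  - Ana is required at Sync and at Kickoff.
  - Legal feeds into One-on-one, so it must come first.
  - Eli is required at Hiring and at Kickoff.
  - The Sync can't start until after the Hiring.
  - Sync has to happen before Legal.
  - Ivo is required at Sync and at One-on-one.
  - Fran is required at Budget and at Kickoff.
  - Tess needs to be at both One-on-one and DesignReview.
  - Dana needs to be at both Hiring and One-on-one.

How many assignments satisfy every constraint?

42

Splitting on Hiring: it can be 9am (20), 10am (16), 11am (6). Listing each branch's schedules as (Budget, Sync, One-on-one, Kickoff, Legal, DesignReview):
Hiring=9am: (10am,11am,1pm,2pm,12pm,8am) (10am,11am,2pm,12pm,1pm,8am) (10am,11am,2pm,1pm,12pm,8am) (10am,12pm,2pm,11am,1pm,8am) (11am,10am,1pm,2pm,12pm,8am) (11am,10am,2pm,12pm,1pm,8am) (11am,10am,2pm,1pm,12pm,8am) (11am,12pm,2pm,10am,1pm,8am) (12pm,10am,1pm,2pm,11am,8am) (12pm,10am,2pm,11am,1pm,8am) (12pm,10am,2pm,1pm,11am,8am) (12pm,11am,2pm,10am,1pm,8am) (1pm,10am,12pm,2pm,11am,8am) (1pm,10am,2pm,11am,12pm,8am) (1pm,10am,2pm,12pm,11am,8am) (1pm,11am,2pm,10am,12pm,8am) (2pm,10am,12pm,1pm,11am,8am) (2pm,10am,1pm,11am,12pm,8am) (2pm,10am,1pm,12pm,11am,8am) (2pm,11am,1pm,10am,12pm,8am) — 20.
Hiring=10am: (8am,11am,1pm,2pm,12pm,9am) (8am,11am,2pm,12pm,1pm,9am) (8am,11am,2pm,1pm,12pm,9am) (8am,12pm,2pm,11am,1pm,9am) (9am,11am,1pm,2pm,12pm,8am) (9am,11am,2pm,12pm,1pm,8am) (9am,11am,2pm,1pm,12pm,8am) (9am,12pm,2pm,11am,1pm,8am) (11am,12pm,2pm,8am,1pm,9am) (11am,12pm,2pm,9am,1pm,8am) (12pm,11am,2pm,8am,1pm,9am) (12pm,11am,2pm,9am,1pm,8am) (1pm,11am,2pm,8am,12pm,9am) (1pm,11am,2pm,9am,12pm,8am) (2pm,11am,1pm,8am,12pm,9am) (2pm,11am,1pm,9am,12pm,8am) — 16.
Hiring=11am: (8am,12pm,2pm,9am,1pm,10am) (8am,12pm,2pm,10am,1pm,9am) (9am,12pm,2pm,8am,1pm,10am) (9am,12pm,2pm,10am,1pm,8am) (10am,12pm,2pm,8am,1pm,9am) (10am,12pm,2pm,9am,1pm,8am) — 6.
Summing: 20 + 16 + 6 = 42.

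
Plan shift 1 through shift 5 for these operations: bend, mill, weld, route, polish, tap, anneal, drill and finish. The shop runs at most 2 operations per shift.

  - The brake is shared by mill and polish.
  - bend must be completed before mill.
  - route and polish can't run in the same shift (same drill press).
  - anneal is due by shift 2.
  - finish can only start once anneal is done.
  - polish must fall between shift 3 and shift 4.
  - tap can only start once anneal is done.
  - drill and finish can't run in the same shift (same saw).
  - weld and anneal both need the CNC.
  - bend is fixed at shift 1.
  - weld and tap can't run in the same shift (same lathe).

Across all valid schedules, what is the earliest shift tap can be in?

Precedence pushes tap to at least shift 2.
tap at shift 2 is achievable: bend -> shift 1; finish -> shift 3; drill -> shift 5; anneal -> shift 1; tap -> shift 2; polish -> shift 3; mill -> shift 2; weld -> shift 4; route -> shift 4.

shift 2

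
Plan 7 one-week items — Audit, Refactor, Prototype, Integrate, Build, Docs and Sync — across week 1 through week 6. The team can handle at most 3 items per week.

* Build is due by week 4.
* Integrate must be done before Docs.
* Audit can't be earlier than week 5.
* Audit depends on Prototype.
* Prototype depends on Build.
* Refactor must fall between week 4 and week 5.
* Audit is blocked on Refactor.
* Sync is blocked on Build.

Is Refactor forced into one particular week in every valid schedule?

Refactor can be week 4 (e.g. Sync=week 2, Refactor=week 4, Docs=week 2, Audit=week 5, Integrate=week 1, Build=week 1, Prototype=week 2) or week 5 (e.g. Audit -> week 6; Sync -> week 2; Prototype -> week 2; Integrate -> week 1; Docs -> week 2; Refactor -> week 5; Build -> week 1).

No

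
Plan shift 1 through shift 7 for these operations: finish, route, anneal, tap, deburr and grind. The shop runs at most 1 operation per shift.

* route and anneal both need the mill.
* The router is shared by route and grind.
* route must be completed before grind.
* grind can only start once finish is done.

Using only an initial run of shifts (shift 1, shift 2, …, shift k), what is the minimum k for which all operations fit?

The precedence chain requires at least 2 distinct shifts.
With at most 1 per shift and 6 operations, at least 6 shifts are needed.
6 works (last occupied shift: shift 6): for example tap in shift 5; route in shift 2; grind in shift 3; anneal in shift 4; deburr in shift 6; finish in shift 1.

6 shifts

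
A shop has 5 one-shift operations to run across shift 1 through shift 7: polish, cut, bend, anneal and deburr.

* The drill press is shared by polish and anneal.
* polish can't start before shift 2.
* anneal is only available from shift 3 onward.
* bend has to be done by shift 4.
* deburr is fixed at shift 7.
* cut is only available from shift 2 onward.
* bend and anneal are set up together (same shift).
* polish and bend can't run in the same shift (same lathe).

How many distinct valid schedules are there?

Splitting on bend: it can be shift 3 (30), shift 4 (30). Listing each branch's schedules as (polish, cut, anneal, deburr) by shift number:
bend=shift 3: (2,2,3,7) (2,3,3,7) (2,4,3,7) (2,5,3,7) (2,6,3,7) (2,7,3,7) (4,2,3,7) (4,3,3,7) (4,4,3,7) (4,5,3,7) (4,6,3,7) (4,7,3,7) (5,2,3,7) (5,3,3,7) (5,4,3,7) (5,5,3,7) (5,6,3,7) (5,7,3,7) (6,2,3,7) (6,3,3,7) (6,4,3,7) (6,5,3,7) (6,6,3,7) (6,7,3,7) (7,2,3,7) (7,3,3,7) (7,4,3,7) (7,5,3,7) (7,6,3,7) (7,7,3,7) — 30.
bend=shift 4: (2,2,4,7) (2,3,4,7) (2,4,4,7) (2,5,4,7) (2,6,4,7) (2,7,4,7) (3,2,4,7) (3,3,4,7) (3,4,4,7) (3,5,4,7) (3,6,4,7) (3,7,4,7) (5,2,4,7) (5,3,4,7) (5,4,4,7) (5,5,4,7) (5,6,4,7) (5,7,4,7) (6,2,4,7) (6,3,4,7) (6,4,4,7) (6,5,4,7) (6,6,4,7) (6,7,4,7) (7,2,4,7) (7,3,4,7) (7,4,4,7) (7,5,4,7) (7,6,4,7) (7,7,4,7) — 30.
Summing: 30 + 30 = 60.

60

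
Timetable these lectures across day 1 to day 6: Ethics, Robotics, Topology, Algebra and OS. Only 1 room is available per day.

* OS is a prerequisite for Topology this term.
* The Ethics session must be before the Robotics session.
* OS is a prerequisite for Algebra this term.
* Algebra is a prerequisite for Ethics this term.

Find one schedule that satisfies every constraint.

OS in day 1, Robotics in day 4, Algebra in day 2, Ethics in day 3, Topology in day 5

Checking: Ethics(day 3) before Robotics(day 4); OS(day 1) before Algebra(day 2); Algebra(day 2) before Ethics(day 3); OS(day 1) before Topology(day 5); max 1 per day (cap 1).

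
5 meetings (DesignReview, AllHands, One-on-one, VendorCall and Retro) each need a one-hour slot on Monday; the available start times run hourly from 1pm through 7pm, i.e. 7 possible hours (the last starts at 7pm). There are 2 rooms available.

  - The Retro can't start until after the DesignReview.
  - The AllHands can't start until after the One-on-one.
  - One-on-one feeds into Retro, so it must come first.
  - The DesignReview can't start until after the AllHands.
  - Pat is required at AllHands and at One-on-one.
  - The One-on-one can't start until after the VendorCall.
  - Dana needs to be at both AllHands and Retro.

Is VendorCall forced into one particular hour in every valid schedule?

No

VendorCall can be 1pm (e.g. VendorCall -> 1pm; DesignReview -> 4pm; AllHands -> 3pm; Retro -> 5pm; One-on-one -> 2pm) or 2pm (e.g. One-on-one -> 3pm, DesignReview -> 5pm, Retro -> 6pm, AllHands -> 4pm, VendorCall -> 2pm).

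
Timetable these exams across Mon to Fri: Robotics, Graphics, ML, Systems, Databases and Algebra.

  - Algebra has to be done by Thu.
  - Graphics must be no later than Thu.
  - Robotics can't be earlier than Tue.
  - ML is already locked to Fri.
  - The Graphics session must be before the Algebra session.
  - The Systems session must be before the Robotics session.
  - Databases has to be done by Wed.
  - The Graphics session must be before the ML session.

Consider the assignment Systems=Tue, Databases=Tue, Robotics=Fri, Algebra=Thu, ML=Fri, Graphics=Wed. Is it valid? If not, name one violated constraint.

Databases has to be done by Wed — holds.
The Graphics session must be before the Algebra session — holds.
Algebra has to be done by Thu — holds.
Graphics must be no later than Thu — holds.
The Graphics session must be before the ML session — holds.
Robotics can't be earlier than Tue — holds.
The Systems session must be before the Robotics session — holds.
ML is already locked to Fri — holds.

Valid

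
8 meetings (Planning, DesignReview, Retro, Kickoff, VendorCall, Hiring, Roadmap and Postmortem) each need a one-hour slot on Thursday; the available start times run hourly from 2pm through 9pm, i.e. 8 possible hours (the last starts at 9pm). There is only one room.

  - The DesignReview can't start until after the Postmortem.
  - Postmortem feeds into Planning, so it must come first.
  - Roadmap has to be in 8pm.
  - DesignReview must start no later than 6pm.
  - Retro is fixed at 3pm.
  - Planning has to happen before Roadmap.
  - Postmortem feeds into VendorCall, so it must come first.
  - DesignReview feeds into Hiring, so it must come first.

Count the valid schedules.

49

Splitting on Planning: it can be 4pm (10), 5pm (12), 6pm (12), 7pm (15). Listing each branch's schedules as (DesignReview, Retro, Kickoff, VendorCall, Hiring, Roadmap, Postmortem):
Planning=4pm: (5pm,3pm,6pm,7pm,9pm,8pm,2pm) (5pm,3pm,6pm,9pm,7pm,8pm,2pm) (5pm,3pm,7pm,6pm,9pm,8pm,2pm) (5pm,3pm,7pm,9pm,6pm,8pm,2pm) (5pm,3pm,9pm,6pm,7pm,8pm,2pm) (5pm,3pm,9pm,7pm,6pm,8pm,2pm) (6pm,3pm,5pm,7pm,9pm,8pm,2pm) (6pm,3pm,5pm,9pm,7pm,8pm,2pm) (6pm,3pm,7pm,5pm,9pm,8pm,2pm) (6pm,3pm,9pm,5pm,7pm,8pm,2pm) — 10.
Planning=5pm: (4pm,3pm,6pm,7pm,9pm,8pm,2pm) (4pm,3pm,6pm,9pm,7pm,8pm,2pm) (4pm,3pm,7pm,6pm,9pm,8pm,2pm) (4pm,3pm,7pm,9pm,6pm,8pm,2pm) (4pm,3pm,9pm,6pm,7pm,8pm,2pm) (4pm,3pm,9pm,7pm,6pm,8pm,2pm) (6pm,3pm,2pm,7pm,9pm,8pm,4pm) (6pm,3pm,2pm,9pm,7pm,8pm,4pm) (6pm,3pm,4pm,7pm,9pm,8pm,2pm) (6pm,3pm,4pm,9pm,7pm,8pm,2pm) (6pm,3pm,7pm,4pm,9pm,8pm,2pm) (6pm,3pm,9pm,4pm,7pm,8pm,2pm) — 12.
Planning=6pm: (4pm,3pm,5pm,7pm,9pm,8pm,2pm) (4pm,3pm,5pm,9pm,7pm,8pm,2pm) (4pm,3pm,7pm,5pm,9pm,8pm,2pm) (4pm,3pm,7pm,9pm,5pm,8pm,2pm) (4pm,3pm,9pm,5pm,7pm,8pm,2pm) (4pm,3pm,9pm,7pm,5pm,8pm,2pm) (5pm,3pm,2pm,7pm,9pm,8pm,4pm) (5pm,3pm,2pm,9pm,7pm,8pm,4pm) (5pm,3pm,4pm,7pm,9pm,8pm,2pm) (5pm,3pm,4pm,9pm,7pm,8pm,2pm) (5pm,3pm,7pm,4pm,9pm,8pm,2pm) (5pm,3pm,9pm,4pm,7pm,8pm,2pm) — 12.
Planning=7pm: (4pm,3pm,5pm,6pm,9pm,8pm,2pm) (4pm,3pm,5pm,9pm,6pm,8pm,2pm) (4pm,3pm,6pm,5pm,9pm,8pm,2pm) (4pm,3pm,6pm,9pm,5pm,8pm,2pm) (4pm,3pm,9pm,5pm,6pm,8pm,2pm) (4pm,3pm,9pm,6pm,5pm,8pm,2pm) (5pm,3pm,2pm,6pm,9pm,8pm,4pm) (5pm,3pm,2pm,9pm,6pm,8pm,4pm) (5pm,3pm,4pm,6pm,9pm,8pm,2pm) (5pm,3pm,4pm,9pm,6pm,8pm,2pm) (5pm,3pm,6pm,4pm,9pm,8pm,2pm) (5pm,3pm,9pm,4pm,6pm,8pm,2pm) (6pm,3pm,2pm,5pm,9pm,8pm,4pm) (6pm,3pm,4pm,5pm,9pm,8pm,2pm) (6pm,3pm,5pm,4pm,9pm,8pm,2pm) — 15.
Summing: 10 + 12 + 12 + 15 = 49.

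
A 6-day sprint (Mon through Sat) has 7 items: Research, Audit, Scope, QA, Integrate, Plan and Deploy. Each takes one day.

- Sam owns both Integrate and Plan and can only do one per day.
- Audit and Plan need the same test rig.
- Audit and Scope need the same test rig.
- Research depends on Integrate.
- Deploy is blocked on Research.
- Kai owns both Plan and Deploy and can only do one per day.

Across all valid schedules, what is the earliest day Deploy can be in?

Wed

Precedence pushes Deploy to at least Wed.
Deploy at Wed is achievable: Scope=Tue; Audit=Mon; QA=Mon; Integrate=Mon; Deploy=Wed; Research=Tue; Plan=Tue.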